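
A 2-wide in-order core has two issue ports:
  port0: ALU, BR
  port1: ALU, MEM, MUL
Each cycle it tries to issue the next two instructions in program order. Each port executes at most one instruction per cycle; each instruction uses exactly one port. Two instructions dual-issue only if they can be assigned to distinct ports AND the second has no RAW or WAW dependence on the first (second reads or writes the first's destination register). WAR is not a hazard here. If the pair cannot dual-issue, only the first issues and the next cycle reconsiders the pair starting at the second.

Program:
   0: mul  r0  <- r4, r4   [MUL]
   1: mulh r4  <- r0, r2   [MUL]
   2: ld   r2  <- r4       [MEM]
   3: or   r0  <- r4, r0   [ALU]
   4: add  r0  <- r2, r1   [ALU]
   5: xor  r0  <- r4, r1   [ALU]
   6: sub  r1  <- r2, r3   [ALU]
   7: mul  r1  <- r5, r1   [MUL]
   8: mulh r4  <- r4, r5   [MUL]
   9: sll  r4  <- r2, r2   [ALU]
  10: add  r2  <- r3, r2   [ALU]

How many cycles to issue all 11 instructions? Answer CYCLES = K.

CYCLES = 8

[0] i0  mul  -- no-port MUL/MUL
[1] i1  mulh  -- no-port MUL/MEM
[2] i2,i3  ld+or  -- dual
[3] i4  add  -- WAW r0
[4] i5,i6  xor+sub  -- dual
[5] i7  mul  -- no-port MUL/MUL
[6] i8  mulh  -- WAW r4
[7] i9,i10  sll+add  -- dual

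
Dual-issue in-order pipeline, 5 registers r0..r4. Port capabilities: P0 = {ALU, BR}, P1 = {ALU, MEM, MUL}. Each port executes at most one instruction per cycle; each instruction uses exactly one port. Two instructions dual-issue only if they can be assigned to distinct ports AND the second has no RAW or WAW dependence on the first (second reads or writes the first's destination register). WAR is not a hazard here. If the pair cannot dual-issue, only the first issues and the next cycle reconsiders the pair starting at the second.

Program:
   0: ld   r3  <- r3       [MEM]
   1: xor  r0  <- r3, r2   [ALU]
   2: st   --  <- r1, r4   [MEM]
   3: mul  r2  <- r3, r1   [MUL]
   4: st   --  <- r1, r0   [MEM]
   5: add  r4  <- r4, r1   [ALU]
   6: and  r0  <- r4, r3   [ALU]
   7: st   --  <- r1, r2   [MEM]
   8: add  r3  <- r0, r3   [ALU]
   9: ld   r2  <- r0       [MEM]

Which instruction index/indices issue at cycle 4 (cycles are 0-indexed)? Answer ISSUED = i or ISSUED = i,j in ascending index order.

t=0 i0:ld ; RAW r3
t=1 i1/i2:xor;st ; pair
t=2 i3:mul ; no-port MUL/MEM
t=3 i4/i5:st;add ; pair
t=4 i6/i7:and;st ; pair
t=5 i8/i9:add;ld ; pair

ISSUED = 6,7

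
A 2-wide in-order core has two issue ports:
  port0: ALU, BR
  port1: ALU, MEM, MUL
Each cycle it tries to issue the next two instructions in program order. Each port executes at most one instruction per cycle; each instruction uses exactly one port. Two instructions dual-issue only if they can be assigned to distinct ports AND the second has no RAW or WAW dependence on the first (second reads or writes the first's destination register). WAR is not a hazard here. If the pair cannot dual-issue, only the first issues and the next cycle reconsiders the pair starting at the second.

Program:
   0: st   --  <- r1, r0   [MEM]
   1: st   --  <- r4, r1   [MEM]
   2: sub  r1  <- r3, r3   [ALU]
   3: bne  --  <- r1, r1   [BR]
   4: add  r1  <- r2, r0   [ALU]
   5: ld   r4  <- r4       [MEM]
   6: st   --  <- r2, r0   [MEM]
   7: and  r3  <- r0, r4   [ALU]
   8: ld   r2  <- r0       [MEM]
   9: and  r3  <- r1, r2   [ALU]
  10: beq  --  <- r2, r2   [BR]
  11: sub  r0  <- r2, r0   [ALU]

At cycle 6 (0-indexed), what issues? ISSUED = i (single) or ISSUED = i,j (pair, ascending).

  cy0 -> i0 (st.MEM) no-port MEM/MEM
  cy1 -> i1,i2 (st.MEM;sub.ALU) 2-wide
  cy2 -> i3,i4 (bne.BR;add.ALU) 2-wide
  cy3 -> i5 (ld.MEM) no-port MEM/MEM
  cy4 -> i6,i7 (st.MEM;and.ALU) 2-wide
  cy5 -> i8 (ld.MEM) RAW r2
  cy6 -> i9,i10 (and.ALU;beq.BR) 2-wide
  cy7 -> i11 (sub.ALU) tail

ISSUED = 9,10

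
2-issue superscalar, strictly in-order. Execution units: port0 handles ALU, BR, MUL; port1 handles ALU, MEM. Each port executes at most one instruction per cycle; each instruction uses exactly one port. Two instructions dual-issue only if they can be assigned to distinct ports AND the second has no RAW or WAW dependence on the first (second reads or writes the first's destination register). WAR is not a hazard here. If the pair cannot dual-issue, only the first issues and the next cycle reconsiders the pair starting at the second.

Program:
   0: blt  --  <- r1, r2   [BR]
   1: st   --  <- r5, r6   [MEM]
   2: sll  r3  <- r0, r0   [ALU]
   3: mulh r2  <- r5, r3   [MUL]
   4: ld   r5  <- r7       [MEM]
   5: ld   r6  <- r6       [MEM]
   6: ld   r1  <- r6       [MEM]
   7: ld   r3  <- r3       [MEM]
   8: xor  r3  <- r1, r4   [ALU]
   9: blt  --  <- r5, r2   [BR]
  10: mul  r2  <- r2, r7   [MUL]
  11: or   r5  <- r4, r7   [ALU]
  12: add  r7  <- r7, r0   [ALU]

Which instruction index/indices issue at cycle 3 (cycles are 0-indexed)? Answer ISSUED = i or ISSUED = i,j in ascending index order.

[0] i0&i1  blt;st  -- dual
[1] i2  sll  -- RAW r3
[2] i3&i4  mulh;ld  -- dual
[3] i5  ld  -- no-port MEM/MEM
[4] i6  ld  -- no-port MEM/MEM
[5] i7  ld  -- WAW r3
[6] i8&i9  xor;blt  -- dual
[7] i10&i11  mul;or  -- dual
[8] i12  add  -- tail

ISSUED = 5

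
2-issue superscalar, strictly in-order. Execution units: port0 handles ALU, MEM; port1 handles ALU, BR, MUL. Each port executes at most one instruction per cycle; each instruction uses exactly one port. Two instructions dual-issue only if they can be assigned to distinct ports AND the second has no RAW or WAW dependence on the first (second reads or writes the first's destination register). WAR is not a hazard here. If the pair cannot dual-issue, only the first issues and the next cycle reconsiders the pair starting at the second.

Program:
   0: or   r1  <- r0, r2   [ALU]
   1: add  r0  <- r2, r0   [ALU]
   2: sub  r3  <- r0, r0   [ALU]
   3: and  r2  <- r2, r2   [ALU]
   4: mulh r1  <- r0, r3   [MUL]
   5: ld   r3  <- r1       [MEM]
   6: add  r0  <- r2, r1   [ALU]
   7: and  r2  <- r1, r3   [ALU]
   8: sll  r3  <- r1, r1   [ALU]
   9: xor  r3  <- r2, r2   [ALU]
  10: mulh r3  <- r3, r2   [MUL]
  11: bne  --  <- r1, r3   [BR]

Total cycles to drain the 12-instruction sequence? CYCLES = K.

[0] i0/i1  or/add  -- dual
[1] i2/i3  sub/and  -- dual
[2] i4  mulh  -- RAW r1
[3] i5/i6  ld/add  -- dual
[4] i7/i8  and/sll  -- dual
[5] i9  xor  -- RAW+WAW r3
[6] i10  mulh  -- no-port MUL/BR
[7] i11  bne  -- tail

CYCLES = 8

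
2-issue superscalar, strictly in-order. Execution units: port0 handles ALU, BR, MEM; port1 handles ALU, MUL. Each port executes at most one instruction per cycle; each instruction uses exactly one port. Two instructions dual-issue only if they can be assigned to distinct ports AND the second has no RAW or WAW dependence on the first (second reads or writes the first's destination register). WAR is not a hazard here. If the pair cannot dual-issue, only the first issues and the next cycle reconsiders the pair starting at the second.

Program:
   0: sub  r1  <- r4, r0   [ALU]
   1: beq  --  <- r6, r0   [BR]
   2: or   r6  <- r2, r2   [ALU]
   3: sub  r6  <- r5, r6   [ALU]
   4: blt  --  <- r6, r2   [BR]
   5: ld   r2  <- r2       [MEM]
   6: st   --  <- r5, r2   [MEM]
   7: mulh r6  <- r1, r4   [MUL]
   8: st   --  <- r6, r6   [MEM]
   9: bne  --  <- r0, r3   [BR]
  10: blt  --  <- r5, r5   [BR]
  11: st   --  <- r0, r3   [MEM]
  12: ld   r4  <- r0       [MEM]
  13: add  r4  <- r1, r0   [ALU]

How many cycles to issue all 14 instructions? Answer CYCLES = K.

CYCLES = 12

  cy0 -> i0/i1 (sub beq) dual
  cy1 -> i2 (or) RAW+WAW r6
  cy2 -> i3 (sub) RAW r6
  cy3 -> i4 (blt) no-port BR/MEM
  cy4 -> i5 (ld) no-port MEM/MEM
  cy5 -> i6/i7 (st mulh) dual
  cy6 -> i8 (st) no-port MEM/BR
  cy7 -> i9 (bne) no-port BR/BR
  cy8 -> i10 (blt) no-port BR/MEM
  cy9 -> i11 (st) no-port MEM/MEM
  cy10 -> i12 (ld) WAW r4
  cy11 -> i13 (add) tail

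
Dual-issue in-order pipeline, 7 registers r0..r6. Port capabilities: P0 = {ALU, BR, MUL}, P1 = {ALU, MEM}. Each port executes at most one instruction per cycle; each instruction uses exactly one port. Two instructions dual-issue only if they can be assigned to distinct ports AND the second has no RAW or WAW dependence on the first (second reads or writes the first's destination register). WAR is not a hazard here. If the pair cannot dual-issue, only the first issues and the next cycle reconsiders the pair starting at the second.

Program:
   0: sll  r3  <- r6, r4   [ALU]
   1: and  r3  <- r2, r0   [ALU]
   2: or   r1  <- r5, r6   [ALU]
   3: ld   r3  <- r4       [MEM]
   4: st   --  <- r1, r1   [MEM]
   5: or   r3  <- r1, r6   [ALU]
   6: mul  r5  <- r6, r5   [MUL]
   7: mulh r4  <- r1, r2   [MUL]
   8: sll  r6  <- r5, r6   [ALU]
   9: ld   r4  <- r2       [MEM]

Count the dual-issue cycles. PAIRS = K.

PAIRS = 3

  cy0 -> i0 (sll.ALU) WAW r3
  cy1 -> i1,i2 (and.ALU or.ALU) dual
  cy2 -> i3 (ld.MEM) no-port MEM/MEM
  cy3 -> i4,i5 (st.MEM or.ALU) dual
  cy4 -> i6 (mul.MUL) no-port MUL/MUL
  cy5 -> i7,i8 (mulh.MUL sll.ALU) dual
  cy6 -> i9 (ld.MEM) tail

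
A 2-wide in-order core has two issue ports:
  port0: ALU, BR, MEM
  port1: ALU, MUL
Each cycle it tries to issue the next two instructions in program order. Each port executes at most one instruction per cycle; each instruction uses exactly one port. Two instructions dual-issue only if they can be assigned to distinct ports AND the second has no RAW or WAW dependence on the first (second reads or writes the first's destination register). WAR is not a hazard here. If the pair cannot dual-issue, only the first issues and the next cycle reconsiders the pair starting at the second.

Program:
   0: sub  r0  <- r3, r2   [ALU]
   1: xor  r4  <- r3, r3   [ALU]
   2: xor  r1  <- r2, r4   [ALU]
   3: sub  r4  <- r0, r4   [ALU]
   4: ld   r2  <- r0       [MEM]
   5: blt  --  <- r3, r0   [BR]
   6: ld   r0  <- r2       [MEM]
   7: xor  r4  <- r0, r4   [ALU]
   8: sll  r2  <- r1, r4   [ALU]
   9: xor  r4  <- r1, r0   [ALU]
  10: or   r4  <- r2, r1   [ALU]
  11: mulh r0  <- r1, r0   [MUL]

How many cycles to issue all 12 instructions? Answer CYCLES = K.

CYCLES = 8

0. sub;xor @i0+i1  | 2-wide
1. xor;sub @i2+i3  | 2-wide
2. ld @i4  | no-port MEM/BR
3. blt @i5  | no-port BR/MEM
4. ld @i6  | RAW r0
5. xor @i7  | RAW r4
6. sll;xor @i8+i9  | 2-wide
7. or;mulh @i10+i11  | 2-wide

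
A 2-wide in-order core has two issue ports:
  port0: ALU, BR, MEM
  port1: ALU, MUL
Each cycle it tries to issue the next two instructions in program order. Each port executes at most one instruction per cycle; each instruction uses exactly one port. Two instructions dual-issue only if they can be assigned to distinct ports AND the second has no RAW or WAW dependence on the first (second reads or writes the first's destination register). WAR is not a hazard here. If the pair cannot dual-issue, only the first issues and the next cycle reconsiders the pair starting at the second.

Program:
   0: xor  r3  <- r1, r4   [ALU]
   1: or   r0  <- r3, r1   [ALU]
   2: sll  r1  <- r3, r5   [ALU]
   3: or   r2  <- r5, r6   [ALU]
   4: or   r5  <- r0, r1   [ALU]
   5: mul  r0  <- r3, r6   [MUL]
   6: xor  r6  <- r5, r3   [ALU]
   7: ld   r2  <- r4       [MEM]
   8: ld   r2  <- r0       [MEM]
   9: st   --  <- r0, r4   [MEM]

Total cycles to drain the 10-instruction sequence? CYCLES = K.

CYCLES = 7

[0] i0  xor  -- RAW r3
[1] i1&i2  or;sll  -- 2-wide
[2] i3&i4  or;or  -- 2-wide
[3] i5&i6  mul;xor  -- 2-wide
[4] i7  ld  -- no-port MEM/MEM
[5] i8  ld  -- no-port MEM/MEM
[6] i9  st  -- tail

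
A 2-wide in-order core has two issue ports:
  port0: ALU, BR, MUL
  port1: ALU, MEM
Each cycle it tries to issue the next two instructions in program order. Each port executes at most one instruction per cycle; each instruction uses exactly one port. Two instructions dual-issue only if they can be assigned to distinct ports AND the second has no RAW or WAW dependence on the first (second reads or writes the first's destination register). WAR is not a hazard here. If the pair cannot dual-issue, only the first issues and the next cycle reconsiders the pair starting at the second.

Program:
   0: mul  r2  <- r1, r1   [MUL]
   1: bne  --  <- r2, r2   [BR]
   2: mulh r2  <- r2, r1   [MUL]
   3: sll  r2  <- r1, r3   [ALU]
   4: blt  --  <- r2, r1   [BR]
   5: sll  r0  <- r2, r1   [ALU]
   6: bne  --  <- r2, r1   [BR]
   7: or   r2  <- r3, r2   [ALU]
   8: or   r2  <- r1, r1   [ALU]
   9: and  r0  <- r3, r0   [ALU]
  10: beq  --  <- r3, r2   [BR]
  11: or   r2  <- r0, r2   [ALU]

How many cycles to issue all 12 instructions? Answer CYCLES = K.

0. mul @i0  | no-port MUL/BR
1. bne @i1  | no-port BR/MUL
2. mulh @i2  | WAW r2
3. sll @i3  | RAW r2
4. blt/sll @i4&i5  | dual
5. bne/or @i6&i7  | dual
6. or/and @i8&i9  | dual
7. beq/or @i10&i11  | dual

CYCLES = 8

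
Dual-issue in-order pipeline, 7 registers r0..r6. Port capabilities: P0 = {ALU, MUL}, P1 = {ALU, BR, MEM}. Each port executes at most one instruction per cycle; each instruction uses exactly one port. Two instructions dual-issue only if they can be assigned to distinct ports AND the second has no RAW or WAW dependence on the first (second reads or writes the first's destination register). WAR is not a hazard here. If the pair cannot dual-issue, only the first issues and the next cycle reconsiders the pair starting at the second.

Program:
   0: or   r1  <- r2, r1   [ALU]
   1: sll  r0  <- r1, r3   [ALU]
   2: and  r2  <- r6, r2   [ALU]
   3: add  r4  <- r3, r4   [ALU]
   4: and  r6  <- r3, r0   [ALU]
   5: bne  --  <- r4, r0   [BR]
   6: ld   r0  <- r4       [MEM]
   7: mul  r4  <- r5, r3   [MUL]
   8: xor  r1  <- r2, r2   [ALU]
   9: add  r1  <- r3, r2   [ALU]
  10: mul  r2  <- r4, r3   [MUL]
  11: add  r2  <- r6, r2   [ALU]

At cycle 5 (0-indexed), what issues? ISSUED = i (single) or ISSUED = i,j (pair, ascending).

#0 head=0: or.ALU i0 RAW r1
#1 head=1: sll.ALU+and.ALU i1+i2 dual
#2 head=3: add.ALU+and.ALU i3+i4 dual
#3 head=5: bne.BR i5 no-port BR/MEM
#4 head=6: ld.MEM+mul.MUL i6+i7 dual
#5 head=8: xor.ALU i8 WAW r1
#6 head=9: add.ALU+mul.MUL i9+i10 dual
#7 head=11: add.ALU i11 tail

ISSUED = 8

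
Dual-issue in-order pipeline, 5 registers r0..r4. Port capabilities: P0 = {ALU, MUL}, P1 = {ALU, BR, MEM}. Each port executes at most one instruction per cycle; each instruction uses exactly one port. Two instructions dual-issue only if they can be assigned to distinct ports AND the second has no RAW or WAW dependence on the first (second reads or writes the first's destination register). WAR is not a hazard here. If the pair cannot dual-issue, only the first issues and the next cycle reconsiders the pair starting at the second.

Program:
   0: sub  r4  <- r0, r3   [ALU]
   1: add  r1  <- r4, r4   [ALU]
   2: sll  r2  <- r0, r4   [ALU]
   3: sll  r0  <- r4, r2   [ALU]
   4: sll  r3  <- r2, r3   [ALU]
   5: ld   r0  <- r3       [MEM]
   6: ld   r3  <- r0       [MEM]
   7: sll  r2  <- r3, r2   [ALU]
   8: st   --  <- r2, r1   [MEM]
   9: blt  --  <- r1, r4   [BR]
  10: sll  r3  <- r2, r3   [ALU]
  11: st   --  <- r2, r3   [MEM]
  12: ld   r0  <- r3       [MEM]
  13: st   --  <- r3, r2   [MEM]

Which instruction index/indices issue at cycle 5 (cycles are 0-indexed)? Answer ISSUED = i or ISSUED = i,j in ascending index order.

#0 head=0: sub.ALU i0 RAW r4
#1 head=1: add.ALU sll.ALU i1&i2 2-wide
#2 head=3: sll.ALU sll.ALU i3&i4 2-wide
#3 head=5: ld.MEM i5 no-port MEM/MEM
#4 head=6: ld.MEM i6 RAW r3
#5 head=7: sll.ALU i7 RAW r2
#6 head=8: st.MEM i8 no-port MEM/BR
#7 head=9: blt.BR sll.ALU i9&i10 2-wide
#8 head=11: st.MEM i11 no-port MEM/MEM
#9 head=12: ld.MEM i12 no-port MEM/MEM
#10 head=13: st.MEM i13 tail

ISSUED = 7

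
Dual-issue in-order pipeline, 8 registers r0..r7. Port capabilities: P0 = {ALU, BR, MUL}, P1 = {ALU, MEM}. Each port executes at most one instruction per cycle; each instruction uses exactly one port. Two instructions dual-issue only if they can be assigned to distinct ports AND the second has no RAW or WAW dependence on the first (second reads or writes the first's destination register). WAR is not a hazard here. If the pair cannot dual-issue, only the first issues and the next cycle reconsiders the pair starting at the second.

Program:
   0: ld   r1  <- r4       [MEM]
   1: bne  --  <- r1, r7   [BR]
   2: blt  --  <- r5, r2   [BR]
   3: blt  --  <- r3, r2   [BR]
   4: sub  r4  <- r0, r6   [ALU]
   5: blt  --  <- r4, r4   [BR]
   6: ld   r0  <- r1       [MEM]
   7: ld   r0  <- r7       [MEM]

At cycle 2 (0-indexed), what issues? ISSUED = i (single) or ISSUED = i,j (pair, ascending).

ISSUED = 2

t=0 i0:ld ; RAW r1
t=1 i1:bne ; no-port BR/BR
t=2 i2:blt ; no-port BR/BR
t=3 i3/i4:blt+sub ; pair
t=4 i5/i6:blt+ld ; pair
t=5 i7:ld ; tail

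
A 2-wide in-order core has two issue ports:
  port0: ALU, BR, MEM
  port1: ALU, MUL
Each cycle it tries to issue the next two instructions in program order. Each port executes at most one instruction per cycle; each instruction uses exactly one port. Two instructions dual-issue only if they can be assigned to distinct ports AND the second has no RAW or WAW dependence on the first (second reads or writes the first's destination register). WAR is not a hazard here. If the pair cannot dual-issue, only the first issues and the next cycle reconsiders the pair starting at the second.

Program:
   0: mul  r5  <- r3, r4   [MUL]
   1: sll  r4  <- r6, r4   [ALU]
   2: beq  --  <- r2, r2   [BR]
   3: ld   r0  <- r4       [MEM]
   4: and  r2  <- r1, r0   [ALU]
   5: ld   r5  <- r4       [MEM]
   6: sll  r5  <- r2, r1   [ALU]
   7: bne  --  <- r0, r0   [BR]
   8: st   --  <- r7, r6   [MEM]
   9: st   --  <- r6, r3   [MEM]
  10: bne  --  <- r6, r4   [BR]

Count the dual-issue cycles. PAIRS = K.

c0: i0+i1 mul;sll  pair
c1: i2 beq  no-port BR/MEM
c2: i3 ld  RAW r0
c3: i4+i5 and;ld  pair
c4: i6+i7 sll;bne  pair
c5: i8 st  no-port MEM/MEM
c6: i9 st  no-port MEM/BR
c7: i10 bne  tail

PAIRS = 3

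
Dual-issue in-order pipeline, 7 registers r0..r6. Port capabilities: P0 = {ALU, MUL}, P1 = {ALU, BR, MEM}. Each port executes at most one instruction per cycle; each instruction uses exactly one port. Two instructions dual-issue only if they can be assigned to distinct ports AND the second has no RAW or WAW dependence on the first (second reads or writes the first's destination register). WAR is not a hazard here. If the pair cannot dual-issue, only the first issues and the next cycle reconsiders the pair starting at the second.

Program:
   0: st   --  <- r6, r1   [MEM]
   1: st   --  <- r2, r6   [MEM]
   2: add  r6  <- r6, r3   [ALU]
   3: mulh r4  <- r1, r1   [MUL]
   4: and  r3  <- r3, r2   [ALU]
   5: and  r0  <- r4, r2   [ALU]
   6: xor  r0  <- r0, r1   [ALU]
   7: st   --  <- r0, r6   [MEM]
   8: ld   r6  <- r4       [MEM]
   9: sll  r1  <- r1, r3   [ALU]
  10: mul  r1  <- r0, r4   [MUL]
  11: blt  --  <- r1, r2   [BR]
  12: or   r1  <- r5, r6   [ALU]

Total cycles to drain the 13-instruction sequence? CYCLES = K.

#0 head=0: st.MEM i0 no-port MEM/MEM
#1 head=1: st.MEM/add.ALU i1&i2 dual
#2 head=3: mulh.MUL/and.ALU i3&i4 dual
#3 head=5: and.ALU i5 RAW+WAW r0
#4 head=6: xor.ALU i6 RAW r0
#5 head=7: st.MEM i7 no-port MEM/MEM
#6 head=8: ld.MEM/sll.ALU i8&i9 dual
#7 head=10: mul.MUL i10 RAW r1
#8 head=11: blt.BR/or.ALU i11&i12 dual

CYCLES = 9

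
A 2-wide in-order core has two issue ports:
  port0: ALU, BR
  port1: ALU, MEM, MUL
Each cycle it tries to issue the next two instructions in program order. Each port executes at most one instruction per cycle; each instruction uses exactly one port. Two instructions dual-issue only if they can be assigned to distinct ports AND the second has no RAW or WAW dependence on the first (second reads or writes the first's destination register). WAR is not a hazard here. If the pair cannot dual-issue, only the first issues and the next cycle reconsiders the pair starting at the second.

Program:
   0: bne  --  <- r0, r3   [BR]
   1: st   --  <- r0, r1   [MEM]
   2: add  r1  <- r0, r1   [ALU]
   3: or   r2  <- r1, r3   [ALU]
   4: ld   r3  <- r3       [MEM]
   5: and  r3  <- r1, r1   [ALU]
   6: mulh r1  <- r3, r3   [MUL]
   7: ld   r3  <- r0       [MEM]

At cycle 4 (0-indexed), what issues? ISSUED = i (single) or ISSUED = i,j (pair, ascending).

ISSUED = 6

0. bne/st @i0&i1  | 2-wide
1. add @i2  | RAW r1
2. or/ld @i3&i4  | 2-wide
3. and @i5  | RAW r3
4. mulh @i6  | no-port MUL/MEM
5. ld @i7  | tail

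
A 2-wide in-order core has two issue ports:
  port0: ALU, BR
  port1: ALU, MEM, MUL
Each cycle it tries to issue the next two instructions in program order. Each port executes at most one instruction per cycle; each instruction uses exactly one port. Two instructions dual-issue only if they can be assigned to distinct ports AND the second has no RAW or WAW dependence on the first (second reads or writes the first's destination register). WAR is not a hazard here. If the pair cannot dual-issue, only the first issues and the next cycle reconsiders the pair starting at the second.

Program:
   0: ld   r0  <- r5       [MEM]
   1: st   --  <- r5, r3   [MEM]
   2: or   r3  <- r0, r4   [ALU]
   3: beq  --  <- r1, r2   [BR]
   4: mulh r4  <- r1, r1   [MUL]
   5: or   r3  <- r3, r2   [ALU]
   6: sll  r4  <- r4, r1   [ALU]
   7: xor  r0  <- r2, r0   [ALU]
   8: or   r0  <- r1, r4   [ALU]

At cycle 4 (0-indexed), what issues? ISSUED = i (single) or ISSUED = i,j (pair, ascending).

c0: i0 ld  no-port MEM/MEM
c1: i1/i2 st;or  dual
c2: i3/i4 beq;mulh  dual
c3: i5/i6 or;sll  dual
c4: i7 xor  WAW r0
c5: i8 or  tail

ISSUED = 7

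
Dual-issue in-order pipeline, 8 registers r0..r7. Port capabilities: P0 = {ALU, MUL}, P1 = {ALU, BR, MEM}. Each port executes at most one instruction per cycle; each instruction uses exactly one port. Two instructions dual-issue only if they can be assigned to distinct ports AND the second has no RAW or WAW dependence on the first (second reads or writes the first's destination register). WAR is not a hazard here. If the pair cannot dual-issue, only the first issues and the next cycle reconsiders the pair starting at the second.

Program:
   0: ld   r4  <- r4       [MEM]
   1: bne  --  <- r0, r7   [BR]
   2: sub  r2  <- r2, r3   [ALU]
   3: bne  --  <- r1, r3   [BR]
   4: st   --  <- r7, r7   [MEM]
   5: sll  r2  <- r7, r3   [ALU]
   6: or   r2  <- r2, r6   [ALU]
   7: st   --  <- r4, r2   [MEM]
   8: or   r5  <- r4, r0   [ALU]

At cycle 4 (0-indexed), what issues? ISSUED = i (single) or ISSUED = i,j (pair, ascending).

0. ld @i0  | no-port MEM/BR
1. bne;sub @i1/i2  | pair
2. bne @i3  | no-port BR/MEM
3. st;sll @i4/i5  | pair
4. or @i6  | RAW r2
5. st;or @i7/i8  | pair

ISSUED = 6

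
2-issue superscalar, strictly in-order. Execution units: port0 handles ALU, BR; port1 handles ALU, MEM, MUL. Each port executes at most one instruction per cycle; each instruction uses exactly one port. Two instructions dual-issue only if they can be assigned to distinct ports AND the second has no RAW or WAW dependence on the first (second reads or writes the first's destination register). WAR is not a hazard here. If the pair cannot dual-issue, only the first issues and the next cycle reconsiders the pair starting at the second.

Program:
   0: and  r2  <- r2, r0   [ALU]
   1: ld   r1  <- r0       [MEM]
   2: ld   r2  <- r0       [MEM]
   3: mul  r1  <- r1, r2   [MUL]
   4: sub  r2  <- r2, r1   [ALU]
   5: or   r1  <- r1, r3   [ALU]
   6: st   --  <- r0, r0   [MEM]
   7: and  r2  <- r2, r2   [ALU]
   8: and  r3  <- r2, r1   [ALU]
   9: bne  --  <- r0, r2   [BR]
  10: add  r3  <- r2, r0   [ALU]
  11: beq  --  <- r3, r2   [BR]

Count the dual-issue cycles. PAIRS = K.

c0: i0+i1 and.ALU/ld.MEM  dual
c1: i2 ld.MEM  no-port MEM/MUL
c2: i3 mul.MUL  RAW r1
c3: i4+i5 sub.ALU/or.ALU  dual
c4: i6+i7 st.MEM/and.ALU  dual
c5: i8+i9 and.ALU/bne.BR  dual
c6: i10 add.ALU  RAW r3
c7: i11 beq.BR  tail

PAIRS = 4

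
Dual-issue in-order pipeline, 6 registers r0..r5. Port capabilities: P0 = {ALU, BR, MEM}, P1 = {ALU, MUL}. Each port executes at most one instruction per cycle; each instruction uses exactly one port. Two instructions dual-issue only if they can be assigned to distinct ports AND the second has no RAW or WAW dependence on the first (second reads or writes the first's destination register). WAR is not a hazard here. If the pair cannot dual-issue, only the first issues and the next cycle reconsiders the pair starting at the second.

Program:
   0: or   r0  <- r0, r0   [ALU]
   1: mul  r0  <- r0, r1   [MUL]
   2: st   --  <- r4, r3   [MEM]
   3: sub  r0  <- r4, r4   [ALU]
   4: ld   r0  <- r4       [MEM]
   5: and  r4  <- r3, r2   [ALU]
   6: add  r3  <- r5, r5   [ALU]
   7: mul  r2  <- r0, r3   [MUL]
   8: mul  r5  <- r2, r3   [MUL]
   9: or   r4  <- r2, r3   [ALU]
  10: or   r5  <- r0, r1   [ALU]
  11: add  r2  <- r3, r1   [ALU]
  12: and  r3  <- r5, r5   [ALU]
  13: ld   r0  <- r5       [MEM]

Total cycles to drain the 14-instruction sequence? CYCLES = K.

  cy0 -> i0 (or) RAW+WAW r0
  cy1 -> i1,i2 (mul/st) 2-wide
  cy2 -> i3 (sub) WAW r0
  cy3 -> i4,i5 (ld/and) 2-wide
  cy4 -> i6 (add) RAW r3
  cy5 -> i7 (mul) no-port MUL/MUL
  cy6 -> i8,i9 (mul/or) 2-wide
  cy7 -> i10,i11 (or/add) 2-wide
  cy8 -> i12,i13 (and/ld) 2-wide

CYCLES = 9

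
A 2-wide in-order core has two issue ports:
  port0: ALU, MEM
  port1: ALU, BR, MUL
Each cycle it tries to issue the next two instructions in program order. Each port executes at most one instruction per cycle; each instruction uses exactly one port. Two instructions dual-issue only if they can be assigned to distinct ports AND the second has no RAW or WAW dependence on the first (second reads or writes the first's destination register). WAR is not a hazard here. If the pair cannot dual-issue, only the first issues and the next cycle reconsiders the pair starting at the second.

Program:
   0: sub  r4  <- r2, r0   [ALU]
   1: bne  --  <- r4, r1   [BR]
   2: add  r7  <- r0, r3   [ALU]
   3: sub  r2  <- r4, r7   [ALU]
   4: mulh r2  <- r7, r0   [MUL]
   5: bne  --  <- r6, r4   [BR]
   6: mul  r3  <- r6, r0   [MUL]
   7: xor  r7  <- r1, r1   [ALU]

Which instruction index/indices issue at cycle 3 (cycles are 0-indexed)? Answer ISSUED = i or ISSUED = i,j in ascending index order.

#0 head=0: sub.ALU i0 RAW r4
#1 head=1: bne.BR+add.ALU i1/i2 2-wide
#2 head=3: sub.ALU i3 WAW r2
#3 head=4: mulh.MUL i4 no-port MUL/BR
#4 head=5: bne.BR i5 no-port BR/MUL
#5 head=6: mul.MUL+xor.ALU i6/i7 2-wide

ISSUED = 4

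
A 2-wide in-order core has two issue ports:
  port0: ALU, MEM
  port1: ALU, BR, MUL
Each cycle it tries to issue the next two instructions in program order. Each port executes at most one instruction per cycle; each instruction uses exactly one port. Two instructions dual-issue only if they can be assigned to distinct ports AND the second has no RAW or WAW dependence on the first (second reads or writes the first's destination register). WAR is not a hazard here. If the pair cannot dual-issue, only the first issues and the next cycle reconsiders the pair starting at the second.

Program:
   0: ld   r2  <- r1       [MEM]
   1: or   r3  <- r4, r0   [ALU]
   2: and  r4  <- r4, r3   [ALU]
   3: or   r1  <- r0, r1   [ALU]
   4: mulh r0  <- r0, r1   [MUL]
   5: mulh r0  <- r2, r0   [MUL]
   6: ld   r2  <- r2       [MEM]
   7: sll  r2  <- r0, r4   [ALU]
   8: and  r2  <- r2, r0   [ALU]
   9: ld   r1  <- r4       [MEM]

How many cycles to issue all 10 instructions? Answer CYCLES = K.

CYCLES = 6

  cy0 -> i0/i1 (ld.MEM or.ALU) pair
  cy1 -> i2/i3 (and.ALU or.ALU) pair
  cy2 -> i4 (mulh.MUL) no-port MUL/MUL
  cy3 -> i5/i6 (mulh.MUL ld.MEM) pair
  cy4 -> i7 (sll.ALU) RAW+WAW r2
  cy5 -> i8/i9 (and.ALU ld.MEM) pair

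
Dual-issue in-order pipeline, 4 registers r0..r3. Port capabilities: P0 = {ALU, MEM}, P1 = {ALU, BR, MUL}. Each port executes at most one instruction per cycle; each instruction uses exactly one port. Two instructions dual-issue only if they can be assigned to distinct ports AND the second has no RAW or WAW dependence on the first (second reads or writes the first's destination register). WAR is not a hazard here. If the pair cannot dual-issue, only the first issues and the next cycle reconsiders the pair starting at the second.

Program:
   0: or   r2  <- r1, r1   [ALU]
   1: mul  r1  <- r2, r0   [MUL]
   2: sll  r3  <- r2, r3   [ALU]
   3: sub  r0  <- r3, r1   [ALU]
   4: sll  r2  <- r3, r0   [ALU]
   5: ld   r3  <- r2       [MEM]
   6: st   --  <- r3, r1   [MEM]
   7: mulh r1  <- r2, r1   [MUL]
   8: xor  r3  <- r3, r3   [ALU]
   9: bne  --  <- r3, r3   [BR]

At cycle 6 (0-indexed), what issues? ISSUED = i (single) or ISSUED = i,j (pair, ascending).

ISSUED = 8

t=0 i0:or ; RAW r2
t=1 i1,i2:mul/sll ; dual
t=2 i3:sub ; RAW r0
t=3 i4:sll ; RAW r2
t=4 i5:ld ; no-port MEM/MEM
t=5 i6,i7:st/mulh ; dual
t=6 i8:xor ; RAW r3
t=7 i9:bne ; tail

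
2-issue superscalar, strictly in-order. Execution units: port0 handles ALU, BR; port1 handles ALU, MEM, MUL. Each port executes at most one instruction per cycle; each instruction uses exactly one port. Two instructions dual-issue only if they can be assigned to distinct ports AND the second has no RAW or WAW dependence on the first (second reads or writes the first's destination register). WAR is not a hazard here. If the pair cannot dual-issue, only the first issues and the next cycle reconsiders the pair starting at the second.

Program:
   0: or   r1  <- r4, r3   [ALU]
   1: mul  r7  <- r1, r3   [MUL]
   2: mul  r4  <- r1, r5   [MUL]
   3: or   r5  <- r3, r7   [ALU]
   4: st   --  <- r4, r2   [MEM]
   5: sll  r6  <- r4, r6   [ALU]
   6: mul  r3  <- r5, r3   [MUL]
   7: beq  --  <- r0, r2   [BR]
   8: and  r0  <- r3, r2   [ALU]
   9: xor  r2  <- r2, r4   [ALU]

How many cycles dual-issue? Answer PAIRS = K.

0. or.ALU @i0  | RAW r1
1. mul.MUL @i1  | no-port MUL/MUL
2. mul.MUL or.ALU @i2,i3  | 2-wide
3. st.MEM sll.ALU @i4,i5  | 2-wide
4. mul.MUL beq.BR @i6,i7  | 2-wide
5. and.ALU xor.ALU @i8,i9  | 2-wide

PAIRS = 4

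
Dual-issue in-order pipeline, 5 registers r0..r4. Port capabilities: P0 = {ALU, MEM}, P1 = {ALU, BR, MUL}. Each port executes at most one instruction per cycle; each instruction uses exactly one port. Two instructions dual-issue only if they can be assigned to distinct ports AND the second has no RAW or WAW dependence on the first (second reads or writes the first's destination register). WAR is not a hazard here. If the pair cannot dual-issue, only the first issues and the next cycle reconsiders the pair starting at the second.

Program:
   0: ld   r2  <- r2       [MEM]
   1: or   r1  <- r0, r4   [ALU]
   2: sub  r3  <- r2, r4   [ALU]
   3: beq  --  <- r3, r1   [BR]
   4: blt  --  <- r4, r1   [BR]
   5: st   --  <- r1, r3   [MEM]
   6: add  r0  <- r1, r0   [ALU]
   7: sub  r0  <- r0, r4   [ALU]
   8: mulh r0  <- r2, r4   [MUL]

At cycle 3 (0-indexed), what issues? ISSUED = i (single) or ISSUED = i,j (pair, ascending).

ISSUED = 4,5

  cy0 -> i0+i1 (ld+or) pair
  cy1 -> i2 (sub) RAW r3
  cy2 -> i3 (beq) no-port BR/BR
  cy3 -> i4+i5 (blt+st) pair
  cy4 -> i6 (add) RAW+WAW r0
  cy5 -> i7 (sub) WAW r0
  cy6 -> i8 (mulh) tail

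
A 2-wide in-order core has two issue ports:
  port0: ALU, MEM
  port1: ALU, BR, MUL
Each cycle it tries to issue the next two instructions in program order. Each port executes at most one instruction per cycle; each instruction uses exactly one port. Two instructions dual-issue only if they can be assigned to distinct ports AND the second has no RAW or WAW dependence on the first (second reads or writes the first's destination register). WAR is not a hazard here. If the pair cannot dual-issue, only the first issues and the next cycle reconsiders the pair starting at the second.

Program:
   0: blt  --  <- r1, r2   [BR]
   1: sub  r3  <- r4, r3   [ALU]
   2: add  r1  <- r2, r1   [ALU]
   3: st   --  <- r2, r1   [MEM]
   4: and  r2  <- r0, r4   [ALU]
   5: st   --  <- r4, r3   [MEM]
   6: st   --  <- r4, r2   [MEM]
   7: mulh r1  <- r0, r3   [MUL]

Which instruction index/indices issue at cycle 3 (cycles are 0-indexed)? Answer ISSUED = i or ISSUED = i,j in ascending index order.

ISSUED = 5

0. blt.BR/sub.ALU @i0&i1  | 2-wide
1. add.ALU @i2  | RAW r1
2. st.MEM/and.ALU @i3&i4  | 2-wide
3. st.MEM @i5  | no-port MEM/MEM
4. st.MEM/mulh.MUL @i6&i7  | 2-wide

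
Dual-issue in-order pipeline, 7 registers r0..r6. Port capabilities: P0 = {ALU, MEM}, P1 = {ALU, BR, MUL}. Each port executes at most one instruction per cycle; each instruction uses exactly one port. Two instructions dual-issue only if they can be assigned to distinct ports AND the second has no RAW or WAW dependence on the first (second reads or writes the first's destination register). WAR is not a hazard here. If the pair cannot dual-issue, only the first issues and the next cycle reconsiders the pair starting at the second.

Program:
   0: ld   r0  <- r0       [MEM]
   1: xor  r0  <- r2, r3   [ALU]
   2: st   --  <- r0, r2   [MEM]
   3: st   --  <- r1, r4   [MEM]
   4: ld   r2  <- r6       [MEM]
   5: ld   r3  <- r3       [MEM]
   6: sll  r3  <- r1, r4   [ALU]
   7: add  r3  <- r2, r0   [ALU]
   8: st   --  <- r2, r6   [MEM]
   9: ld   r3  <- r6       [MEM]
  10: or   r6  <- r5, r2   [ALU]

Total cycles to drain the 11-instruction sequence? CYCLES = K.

t=0 i0:ld ; WAW r0
t=1 i1:xor ; RAW r0
t=2 i2:st ; no-port MEM/MEM
t=3 i3:st ; no-port MEM/MEM
t=4 i4:ld ; no-port MEM/MEM
t=5 i5:ld ; WAW r3
t=6 i6:sll ; WAW r3
t=7 i7/i8:add st ; pair
t=8 i9/i10:ld or ; pair

CYCLES = 9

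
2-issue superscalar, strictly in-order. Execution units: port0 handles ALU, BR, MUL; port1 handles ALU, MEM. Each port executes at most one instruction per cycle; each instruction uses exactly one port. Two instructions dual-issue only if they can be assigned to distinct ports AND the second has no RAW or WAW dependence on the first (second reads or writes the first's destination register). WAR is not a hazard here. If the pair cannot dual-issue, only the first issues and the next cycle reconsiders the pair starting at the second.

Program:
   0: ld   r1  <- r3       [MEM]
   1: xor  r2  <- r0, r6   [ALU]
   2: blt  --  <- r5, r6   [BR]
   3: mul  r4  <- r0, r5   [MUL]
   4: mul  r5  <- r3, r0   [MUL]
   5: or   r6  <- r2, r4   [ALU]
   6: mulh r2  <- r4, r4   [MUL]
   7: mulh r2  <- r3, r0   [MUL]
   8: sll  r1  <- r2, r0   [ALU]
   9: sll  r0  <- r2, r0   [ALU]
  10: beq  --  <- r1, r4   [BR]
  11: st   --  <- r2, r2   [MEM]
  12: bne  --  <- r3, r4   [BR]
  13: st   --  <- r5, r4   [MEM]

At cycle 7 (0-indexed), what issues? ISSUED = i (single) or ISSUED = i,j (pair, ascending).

ISSUED = 10,11

#0 head=0: ld.MEM+xor.ALU i0,i1 dual
#1 head=2: blt.BR i2 no-port BR/MUL
#2 head=3: mul.MUL i3 no-port MUL/MUL
#3 head=4: mul.MUL+or.ALU i4,i5 dual
#4 head=6: mulh.MUL i6 no-port MUL/MUL
#5 head=7: mulh.MUL i7 RAW r2
#6 head=8: sll.ALU+sll.ALU i8,i9 dual
#7 head=10: beq.BR+st.MEM i10,i11 dual
#8 head=12: bne.BR+st.MEM i12,i13 dual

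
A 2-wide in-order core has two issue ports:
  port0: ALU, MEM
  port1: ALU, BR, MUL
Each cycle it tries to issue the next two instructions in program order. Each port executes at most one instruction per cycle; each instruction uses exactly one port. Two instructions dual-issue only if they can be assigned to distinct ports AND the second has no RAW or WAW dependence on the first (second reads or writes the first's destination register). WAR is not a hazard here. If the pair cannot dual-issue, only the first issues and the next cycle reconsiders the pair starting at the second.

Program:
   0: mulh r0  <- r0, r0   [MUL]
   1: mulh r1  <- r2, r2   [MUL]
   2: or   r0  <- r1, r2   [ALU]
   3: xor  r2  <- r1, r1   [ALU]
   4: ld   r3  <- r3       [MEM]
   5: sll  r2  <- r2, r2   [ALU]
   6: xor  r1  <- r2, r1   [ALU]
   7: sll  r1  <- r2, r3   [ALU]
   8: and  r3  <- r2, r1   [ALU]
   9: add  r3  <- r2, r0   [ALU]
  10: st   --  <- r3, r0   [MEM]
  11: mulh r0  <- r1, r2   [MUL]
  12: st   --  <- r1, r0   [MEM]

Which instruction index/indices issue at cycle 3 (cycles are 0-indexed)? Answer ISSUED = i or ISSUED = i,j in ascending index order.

[0] i0  mulh  -- no-port MUL/MUL
[1] i1  mulh  -- RAW r1
[2] i2&i3  or xor  -- pair
[3] i4&i5  ld sll  -- pair
[4] i6  xor  -- WAW r1
[5] i7  sll  -- RAW r1
[6] i8  and  -- WAW r3
[7] i9  add  -- RAW r3
[8] i10&i11  st mulh  -- pair
[9] i12  st  -- tail

ISSUED = 4,5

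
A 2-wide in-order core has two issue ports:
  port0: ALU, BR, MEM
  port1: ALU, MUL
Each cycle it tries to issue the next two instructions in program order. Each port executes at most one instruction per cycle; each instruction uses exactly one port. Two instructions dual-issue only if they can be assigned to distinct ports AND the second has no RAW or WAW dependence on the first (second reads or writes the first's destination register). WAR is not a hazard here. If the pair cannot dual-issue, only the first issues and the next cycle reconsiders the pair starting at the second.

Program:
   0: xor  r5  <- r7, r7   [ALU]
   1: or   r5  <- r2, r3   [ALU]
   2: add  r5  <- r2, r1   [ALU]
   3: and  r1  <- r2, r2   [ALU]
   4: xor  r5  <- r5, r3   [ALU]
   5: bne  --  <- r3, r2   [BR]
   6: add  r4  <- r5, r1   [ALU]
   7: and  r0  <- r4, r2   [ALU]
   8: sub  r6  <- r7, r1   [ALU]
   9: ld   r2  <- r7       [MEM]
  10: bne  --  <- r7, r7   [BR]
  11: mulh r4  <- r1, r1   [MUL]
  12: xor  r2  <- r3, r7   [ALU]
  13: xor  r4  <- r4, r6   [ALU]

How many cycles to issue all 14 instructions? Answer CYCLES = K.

CYCLES = 9

#0 head=0: xor.ALU i0 WAW r5
#1 head=1: or.ALU i1 WAW r5
#2 head=2: add.ALU;and.ALU i2/i3 dual
#3 head=4: xor.ALU;bne.BR i4/i5 dual
#4 head=6: add.ALU i6 RAW r4
#5 head=7: and.ALU;sub.ALU i7/i8 dual
#6 head=9: ld.MEM i9 no-port MEM/BR
#7 head=10: bne.BR;mulh.MUL i10/i11 dual
#8 head=12: xor.ALU;xor.ALU i12/i13 dual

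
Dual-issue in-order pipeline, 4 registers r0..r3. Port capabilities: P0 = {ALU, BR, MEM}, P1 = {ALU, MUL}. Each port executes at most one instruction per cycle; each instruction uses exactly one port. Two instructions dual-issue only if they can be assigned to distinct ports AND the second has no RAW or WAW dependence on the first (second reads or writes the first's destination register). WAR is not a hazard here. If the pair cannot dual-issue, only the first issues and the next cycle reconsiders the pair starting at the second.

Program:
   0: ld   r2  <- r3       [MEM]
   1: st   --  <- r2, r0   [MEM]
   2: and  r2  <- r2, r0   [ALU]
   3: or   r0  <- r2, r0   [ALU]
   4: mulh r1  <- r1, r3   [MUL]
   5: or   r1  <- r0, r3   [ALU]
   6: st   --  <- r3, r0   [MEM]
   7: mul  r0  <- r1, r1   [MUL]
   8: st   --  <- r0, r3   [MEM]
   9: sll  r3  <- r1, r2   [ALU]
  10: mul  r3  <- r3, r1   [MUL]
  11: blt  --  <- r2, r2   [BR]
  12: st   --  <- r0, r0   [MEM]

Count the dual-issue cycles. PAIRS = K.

[0] i0  ld.MEM  -- no-port MEM/MEM
[1] i1,i2  st.MEM;and.ALU  -- pair
[2] i3,i4  or.ALU;mulh.MUL  -- pair
[3] i5,i6  or.ALU;st.MEM  -- pair
[4] i7  mul.MUL  -- RAW r0
[5] i8,i9  st.MEM;sll.ALU  -- pair
[6] i10,i11  mul.MUL;blt.BR  -- pair
[7] i12  st.MEM  -- tail

PAIRS = 5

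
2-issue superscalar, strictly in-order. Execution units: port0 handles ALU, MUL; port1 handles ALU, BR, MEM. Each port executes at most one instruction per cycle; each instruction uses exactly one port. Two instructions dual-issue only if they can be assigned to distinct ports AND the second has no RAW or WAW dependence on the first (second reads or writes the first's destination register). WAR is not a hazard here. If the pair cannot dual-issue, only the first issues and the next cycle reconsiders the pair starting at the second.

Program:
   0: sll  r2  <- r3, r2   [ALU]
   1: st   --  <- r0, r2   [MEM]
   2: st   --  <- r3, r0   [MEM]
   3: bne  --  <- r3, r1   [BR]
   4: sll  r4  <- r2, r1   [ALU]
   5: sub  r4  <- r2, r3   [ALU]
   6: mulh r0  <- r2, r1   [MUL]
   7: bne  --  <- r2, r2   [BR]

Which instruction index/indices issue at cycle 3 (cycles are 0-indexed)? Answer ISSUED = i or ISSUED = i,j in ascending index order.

  cy0 -> i0 (sll.ALU) RAW r2
  cy1 -> i1 (st.MEM) no-port MEM/MEM
  cy2 -> i2 (st.MEM) no-port MEM/BR
  cy3 -> i3&i4 (bne.BR+sll.ALU) dual
  cy4 -> i5&i6 (sub.ALU+mulh.MUL) dual
  cy5 -> i7 (bne.BR) tail

ISSUED = 3,4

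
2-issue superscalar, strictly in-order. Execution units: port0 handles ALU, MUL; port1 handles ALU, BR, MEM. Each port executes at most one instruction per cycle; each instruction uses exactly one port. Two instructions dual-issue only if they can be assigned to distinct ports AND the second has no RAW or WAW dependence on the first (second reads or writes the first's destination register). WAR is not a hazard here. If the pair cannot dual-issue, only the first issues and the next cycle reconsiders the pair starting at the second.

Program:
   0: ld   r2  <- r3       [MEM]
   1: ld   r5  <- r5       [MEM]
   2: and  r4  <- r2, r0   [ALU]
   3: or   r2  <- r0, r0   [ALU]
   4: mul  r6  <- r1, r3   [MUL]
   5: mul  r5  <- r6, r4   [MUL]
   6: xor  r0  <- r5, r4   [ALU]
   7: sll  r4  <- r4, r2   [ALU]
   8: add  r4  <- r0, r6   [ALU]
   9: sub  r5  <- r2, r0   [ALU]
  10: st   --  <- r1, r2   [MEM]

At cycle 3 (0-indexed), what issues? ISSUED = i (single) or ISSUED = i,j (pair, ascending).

ISSUED = 5

t=0 i0:ld ; no-port MEM/MEM
t=1 i1&i2:ld+and ; pair
t=2 i3&i4:or+mul ; pair
t=3 i5:mul ; RAW r5
t=4 i6&i7:xor+sll ; pair
t=5 i8&i9:add+sub ; pair
t=6 i10:st ; tail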